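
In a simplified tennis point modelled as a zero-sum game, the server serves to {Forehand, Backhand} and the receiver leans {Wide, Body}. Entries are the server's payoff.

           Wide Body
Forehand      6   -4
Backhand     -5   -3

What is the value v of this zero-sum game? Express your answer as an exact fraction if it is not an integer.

Row minima: Forehand → -4, Backhand → -5; maximin = -4.
Column maxima: Wide → 6, Body → -3; minimax = -3.
-4 ≠ -3, so there is no saddle point; optimal play is mixed.
Let the server play Forehand with probability p. Expected payoff against Wide: 6p + (-5)(1−p) = 11p − 5; against Body: (-4)p + (-3)(1−p) = −p − 3.
Setting these equal: 11p − 5 = −p − 3 ⇒ 12p = 2 ⇒ p = 1/6, and the value is (11)·(1/6) − 5 = -19/6.
For the receiver: with q = P(Wide), equating Forehand's and Backhand's payoffs gives 10q − 4 = −2q − 3 ⇒ q = 1/12.

-19/6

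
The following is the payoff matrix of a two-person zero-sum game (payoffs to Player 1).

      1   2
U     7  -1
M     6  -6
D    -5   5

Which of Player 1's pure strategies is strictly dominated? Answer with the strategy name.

U gives a strictly higher payoff than M against every column: 7 > 6, -1 > -6.
So M is strictly dominated and Player 1 never plays it.

M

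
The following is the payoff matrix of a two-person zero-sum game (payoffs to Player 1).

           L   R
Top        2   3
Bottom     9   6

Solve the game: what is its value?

Row minima: Top → 2, Bottom → 6; maximin = 6.
Column maxima: L → 9, R → 6; minimax = 6.
Since maximin = minimax = 6, there is a saddle point and the value is 6.

6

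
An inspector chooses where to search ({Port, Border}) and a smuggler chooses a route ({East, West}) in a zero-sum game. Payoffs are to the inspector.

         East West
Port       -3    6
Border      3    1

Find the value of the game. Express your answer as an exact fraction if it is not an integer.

Row minima: Port → -3, Border → 1; maximin = 1.
Column maxima: East → 3, West → 6; minimax = 3.
1 ≠ 3, so there is no saddle point; optimal play is mixed.
Let the inspector play Port with probability p. Expected payoff against East: (-3)p + 3(1−p) = −6p + 3; against West: 6p + 1(1−p) = 5p + 1.
Setting these equal: −6p + 3 = 5p + 1 ⇒ −11p = -2 ⇒ p = 2/11, and the value is (-6)·(2/11) + 3 = 21/11.
For the smuggler: with q = P(East), equating Port's and Border's payoffs gives −9q + 6 = 2q + 1 ⇒ q = 5/11.

21/11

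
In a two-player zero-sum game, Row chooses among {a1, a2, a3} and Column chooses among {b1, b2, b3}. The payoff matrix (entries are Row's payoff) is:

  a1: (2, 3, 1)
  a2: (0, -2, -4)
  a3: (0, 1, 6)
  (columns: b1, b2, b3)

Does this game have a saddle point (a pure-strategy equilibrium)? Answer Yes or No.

Row minima: a1 → 1, a2 → -4, a3 → 0; maximin = 1.
Column maxima: b1 → 2, b2 → 3, b3 → 6; minimax = 2.
1 ≠ 2, so no pure-strategy equilibrium exists.

No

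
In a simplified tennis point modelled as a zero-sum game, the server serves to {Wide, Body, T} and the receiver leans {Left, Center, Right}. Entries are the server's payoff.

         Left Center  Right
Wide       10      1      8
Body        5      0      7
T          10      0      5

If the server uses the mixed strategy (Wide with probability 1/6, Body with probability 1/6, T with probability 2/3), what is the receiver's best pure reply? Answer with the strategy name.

Center

If the receiver plays Left, the server's expected payoff is (1/6)·10 + (1/6)·5 + (2/3)·10 = 55/6.
If the receiver plays Center, the server's expected payoff is (1/6)·1 + (1/6)·0 + (2/3)·0 = 1/6.
If the receiver plays Right, the server's expected payoff is (1/6)·8 + (1/6)·7 + (2/3)·5 = 35/6.
The receiver minimizes the server's payoff; the smallest is 1/6, so the best response is Center.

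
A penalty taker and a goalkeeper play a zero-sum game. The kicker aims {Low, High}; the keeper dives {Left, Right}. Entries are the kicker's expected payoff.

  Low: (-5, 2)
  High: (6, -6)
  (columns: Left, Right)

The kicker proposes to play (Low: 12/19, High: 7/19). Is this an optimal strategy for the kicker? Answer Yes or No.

Against Left this mix gives (12/19)·(-5) + (7/19)·6 = -18/19.
Against Right this mix gives (12/19)·2 + (7/19)·(-6) = -18/19.
All of the keeper's active replies (Left, Right) yield -18/19, and no column does worse for the kicker. The mix makes the keeper indifferent and guarantees -18/19, so it is optimal.

Yes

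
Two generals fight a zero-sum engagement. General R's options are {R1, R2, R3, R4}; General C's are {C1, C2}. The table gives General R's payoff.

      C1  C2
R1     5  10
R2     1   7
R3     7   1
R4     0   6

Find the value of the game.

Row minima: R1 → 5, R2 → 1, R3 → 1, R4 → 0; maximin = 5.
Column maxima: C1 → 7, C2 → 10; minimax = 7.
5 ≠ 7, so there is no saddle point; optimal play is mixed.
R2 is strictly dominated by R1, so General R never plays it.
R4 is strictly dominated by R1, so General R never plays it.
On the remaining 2×2 (R1, R3 vs C1, C2):
Let General R play R1 with probability p. Expected payoff against C1: 5p + 7(1−p) = −2p + 7; against C2: 10p + 1(1−p) = 9p + 1.
Setting these equal: −2p + 7 = 9p + 1 ⇒ −11p = -6 ⇒ p = 6/11, and the value is (-2)·(6/11) + 7 = 65/11.
For General C: with q = P(C1), equating R1's and R3's payoffs gives −5q + 10 = 6q + 1 ⇒ q = 9/11.

65/11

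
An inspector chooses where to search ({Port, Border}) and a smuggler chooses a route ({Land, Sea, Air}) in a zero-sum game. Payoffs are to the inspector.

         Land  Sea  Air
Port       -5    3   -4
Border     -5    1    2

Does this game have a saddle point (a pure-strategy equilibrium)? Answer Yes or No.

Row minima: Port → -5, Border → -5; maximin = -5.
Column maxima: Land → -5, Sea → 3, Air → 2; minimax = -5.
maximin = minimax = -5, so a saddle point exists.

Yes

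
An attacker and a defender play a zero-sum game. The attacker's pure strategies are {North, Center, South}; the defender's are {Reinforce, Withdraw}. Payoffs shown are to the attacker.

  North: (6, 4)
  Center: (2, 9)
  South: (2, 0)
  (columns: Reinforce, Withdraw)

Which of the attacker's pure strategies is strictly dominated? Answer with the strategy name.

North gives a strictly higher payoff than South against every column: 6 > 2, 4 > 0.
So South is strictly dominated and the attacker never plays it.

South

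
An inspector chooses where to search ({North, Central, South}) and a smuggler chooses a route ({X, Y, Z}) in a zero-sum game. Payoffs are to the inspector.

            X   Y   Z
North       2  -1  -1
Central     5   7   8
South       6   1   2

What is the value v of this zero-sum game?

Row minima: North → -1, Central → 5, South → 1; maximin = 5.
Column maxima: X → 6, Y → 7, Z → 8; minimax = 6.
5 ≠ 6, so there is no saddle point; optimal play is mixed.
North is strictly dominated by Central, so the inspector never plays it.
With North eliminated, Z is strictly dominated by Y (it gives the inspector strictly more in every remaining row), so the smuggler never plays it.
On the remaining 2×2 (Central, South vs X, Y):
Let the inspector play Central with probability p. Expected payoff against X: 5p + 6(1−p) = −p + 6; against Y: 7p + 1(1−p) = 6p + 1.
Setting these equal: −p + 6 = 6p + 1 ⇒ −7p = -5 ⇒ p = 5/7, and the value is (-1)·(5/7) + 6 = 37/7.
For the smuggler: with q = P(X), equating Central's and South's payoffs gives −2q + 7 = 5q + 1 ⇒ q = 6/7.

37/7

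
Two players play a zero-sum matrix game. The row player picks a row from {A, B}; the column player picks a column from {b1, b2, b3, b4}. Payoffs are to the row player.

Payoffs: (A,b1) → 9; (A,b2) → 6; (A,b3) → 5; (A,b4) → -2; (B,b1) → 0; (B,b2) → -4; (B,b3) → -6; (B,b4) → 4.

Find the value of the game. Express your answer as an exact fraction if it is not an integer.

Row minima: A → -2, B → -6; maximin = -2.
Column maxima: b1 → 9, b2 → 6, b3 → 5, b4 → 4; minimax = 4.
-2 ≠ 4, so there is no saddle point; optimal play is mixed.
b1 is strictly dominated by b2 (it gives the row player strictly more in every row), so the column player never plays it.
b2 is strictly dominated by b3 (it gives the row player strictly more in every row), so the column player never plays it.
On the remaining 2×2 (A, B vs b3, b4):
Let the row player play A with probability p. Expected payoff against b3: 5p + (-6)(1−p) = 11p − 6; against b4: (-2)p + 4(1−p) = −6p + 4.
Setting these equal: 11p − 6 = −6p + 4 ⇒ 17p = 10 ⇒ p = 10/17, and the value is (11)·(10/17) − 6 = 8/17.
For the column player: with q = P(b3), equating A's and B's payoffs gives 7q − 2 = −10q + 4 ⇒ q = 6/17.

8/17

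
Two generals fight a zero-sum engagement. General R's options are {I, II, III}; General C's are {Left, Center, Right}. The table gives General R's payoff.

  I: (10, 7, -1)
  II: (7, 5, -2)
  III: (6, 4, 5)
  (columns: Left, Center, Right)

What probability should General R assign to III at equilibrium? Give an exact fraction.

Row minima: I → -1, II → -2, III → 4; maximin = 4.
Column maxima: Left → 10, Center → 7, Right → 5; minimax = 5.
4 ≠ 5, so there is no saddle point; optimal play is mixed.
II is strictly dominated by I, so General R never plays it.
Left is strictly dominated by Center (it gives General R strictly more in every row), so General C never plays it.
On the remaining 2×2 (I, III vs Center, Right):
Let General R play I with probability p. Expected payoff against Center: 7p + 4(1−p) = 3p + 4; against Right: (-1)p + 5(1−p) = −6p + 5.
Setting these equal: 3p + 4 = −6p + 5 ⇒ 9p = 1 ⇒ p = 1/9, and the value is (3)·(1/9) + 4 = 13/3.
For General C: with q = P(Center), equating I's and III's payoffs gives 8q − 1 = −q + 5 ⇒ q = 2/3.

8/9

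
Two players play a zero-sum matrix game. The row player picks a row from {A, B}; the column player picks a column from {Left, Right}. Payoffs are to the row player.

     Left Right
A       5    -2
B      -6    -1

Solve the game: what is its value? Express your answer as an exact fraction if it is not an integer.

Row minima: A → -2, B → -6; maximin = -2.
Column maxima: Left → 5, Right → -1; minimax = -1.
-2 ≠ -1, so there is no saddle point; optimal play is mixed.
Let the row player play A with probability p. Expected payoff against Left: 5p + (-6)(1−p) = 11p − 6; against Right: (-2)p + (-1)(1−p) = −p − 1.
Setting these equal: 11p − 6 = −p − 1 ⇒ 12p = 5 ⇒ p = 5/12, and the value is (11)·(5/12) − 6 = -17/12.
For the column player: with q = P(Left), equating A's and B's payoffs gives 7q − 2 = −5q − 1 ⇒ q = 1/12.

-17/12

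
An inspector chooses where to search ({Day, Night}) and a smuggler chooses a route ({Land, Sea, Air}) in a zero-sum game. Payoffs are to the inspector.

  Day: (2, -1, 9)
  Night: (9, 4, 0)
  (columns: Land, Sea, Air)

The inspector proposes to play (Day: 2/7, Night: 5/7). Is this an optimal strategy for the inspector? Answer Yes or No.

Against Land this mix gives (2/7)·2 + (5/7)·9 = 7.
Against Sea this mix gives (2/7)·(-1) + (5/7)·4 = 18/7.
Against Air this mix gives (2/7)·9 + (5/7)·0 = 18/7.
All of the smuggler's active replies (Sea, Air) yield 18/7, and no column does worse for the inspector. The mix makes the smuggler indifferent and guarantees 18/7, so it is optimal.

Yes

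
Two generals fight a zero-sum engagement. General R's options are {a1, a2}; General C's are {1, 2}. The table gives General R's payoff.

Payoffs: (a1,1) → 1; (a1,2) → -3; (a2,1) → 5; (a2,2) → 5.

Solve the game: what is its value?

Row minima: a1 → -3, a2 → 5; maximin = 5.
Column maxima: 1 → 5, 2 → 5; minimax = 5.
Since maximin = minimax = 5, there is a saddle point and the value is 5.

5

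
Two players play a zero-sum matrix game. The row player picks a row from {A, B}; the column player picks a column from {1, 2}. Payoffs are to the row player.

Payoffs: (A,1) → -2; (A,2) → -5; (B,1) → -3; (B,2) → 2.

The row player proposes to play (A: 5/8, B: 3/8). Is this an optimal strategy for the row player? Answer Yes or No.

Against 1 this mix gives (5/8)·(-2) + (3/8)·(-3) = -19/8.
Against 2 this mix gives (5/8)·(-5) + (3/8)·2 = -19/8.
All of the column player's active replies (1, 2) yield -19/8, and no column does worse for the row player. The mix makes the column player indifferent and guarantees -19/8, so it is optimal.

Yes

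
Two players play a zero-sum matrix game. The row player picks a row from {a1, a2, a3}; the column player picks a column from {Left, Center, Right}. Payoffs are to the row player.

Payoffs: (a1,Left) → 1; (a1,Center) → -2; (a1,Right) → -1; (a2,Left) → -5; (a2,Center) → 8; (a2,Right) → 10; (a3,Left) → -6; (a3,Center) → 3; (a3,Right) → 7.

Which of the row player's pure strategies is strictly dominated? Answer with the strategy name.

a3

a2 gives a strictly higher payoff than a3 against every column: -5 > -6, 8 > 3, 10 > 7.
So a3 is strictly dominated and the row player never plays it.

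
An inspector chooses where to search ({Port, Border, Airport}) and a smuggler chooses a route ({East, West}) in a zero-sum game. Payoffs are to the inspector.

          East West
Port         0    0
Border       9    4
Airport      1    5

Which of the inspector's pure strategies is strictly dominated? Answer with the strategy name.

Border gives a strictly higher payoff than Port against every column: 9 > 0, 4 > 0.
So Port is strictly dominated and the inspector never plays it.

Port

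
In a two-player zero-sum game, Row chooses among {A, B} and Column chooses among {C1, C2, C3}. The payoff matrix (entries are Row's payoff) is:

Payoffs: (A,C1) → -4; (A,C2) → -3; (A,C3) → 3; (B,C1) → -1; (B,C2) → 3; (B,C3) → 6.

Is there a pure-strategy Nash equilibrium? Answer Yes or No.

Row minima: A → -4, B → -1; maximin = -1.
Column maxima: C1 → -1, C2 → 3, C3 → 6; minimax = -1.
maximin = minimax = -1, so a saddle point exists.

Yes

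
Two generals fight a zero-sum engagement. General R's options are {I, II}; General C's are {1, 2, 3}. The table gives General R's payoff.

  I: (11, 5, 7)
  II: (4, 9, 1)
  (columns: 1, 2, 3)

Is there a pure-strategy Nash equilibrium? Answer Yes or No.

Row minima: I → 5, II → 1; maximin = 5.
Column maxima: 1 → 11, 2 → 9, 3 → 7; minimax = 7.
5 ≠ 7, so no pure-strategy equilibrium exists.

No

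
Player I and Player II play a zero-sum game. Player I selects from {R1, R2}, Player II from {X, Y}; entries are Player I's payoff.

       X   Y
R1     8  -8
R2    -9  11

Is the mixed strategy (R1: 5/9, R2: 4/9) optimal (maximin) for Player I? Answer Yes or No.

Yes

Against X this mix gives (5/9)·8 + (4/9)·(-9) = 4/9.
Against Y this mix gives (5/9)·(-8) + (4/9)·11 = 4/9.
All of Player II's active replies (X, Y) yield 4/9, and no column does worse for Player I. The mix makes Player II indifferent and guarantees 4/9, so it is optimal.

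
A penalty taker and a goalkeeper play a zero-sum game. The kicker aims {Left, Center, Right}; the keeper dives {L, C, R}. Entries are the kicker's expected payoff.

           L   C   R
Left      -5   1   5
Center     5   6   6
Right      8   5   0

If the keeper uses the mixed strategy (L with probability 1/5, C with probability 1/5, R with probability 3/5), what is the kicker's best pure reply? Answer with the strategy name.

Center

Expected payoff of Left: (1/5)·(-5) + (1/5)·1 + (3/5)·5 = 11/5.
Expected payoff of Center: (1/5)·5 + (1/5)·6 + (3/5)·6 = 29/5.
Expected payoff of Right: (1/5)·8 + (1/5)·5 + (3/5)·0 = 13/5.
The largest is 29/5, so the kicker's best response is Center.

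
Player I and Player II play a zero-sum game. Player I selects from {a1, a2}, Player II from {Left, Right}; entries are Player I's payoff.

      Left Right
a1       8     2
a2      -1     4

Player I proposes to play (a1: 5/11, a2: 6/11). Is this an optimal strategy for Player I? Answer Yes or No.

Against Left this mix gives (5/11)·8 + (6/11)·(-1) = 34/11.
Against Right this mix gives (5/11)·2 + (6/11)·4 = 34/11.
All of Player II's active replies (Left, Right) yield 34/11, and no column does worse for Player I. The mix makes Player II indifferent and guarantees 34/11, so it is optimal.

Yes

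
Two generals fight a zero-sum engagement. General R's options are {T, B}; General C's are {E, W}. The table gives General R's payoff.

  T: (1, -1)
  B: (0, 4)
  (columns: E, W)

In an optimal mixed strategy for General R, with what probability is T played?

Row minima: T → -1, B → 0; maximin = 0.
Column maxima: E → 1, W → 4; minimax = 1.
0 ≠ 1, so there is no saddle point; optimal play is mixed.
Let General R play T with probability p. Expected payoff against E: 1p + 0(1−p) = p; against W: (-1)p + 4(1−p) = −5p + 4.
Setting these equal: p = −5p + 4 ⇒ 6p = 4 ⇒ p = 2/3, and the value is (1)·(2/3) = 2/3.
For General C: with q = P(E), equating T's and B's payoffs gives 2q − 1 = −4q + 4 ⇒ q = 5/6.

2/3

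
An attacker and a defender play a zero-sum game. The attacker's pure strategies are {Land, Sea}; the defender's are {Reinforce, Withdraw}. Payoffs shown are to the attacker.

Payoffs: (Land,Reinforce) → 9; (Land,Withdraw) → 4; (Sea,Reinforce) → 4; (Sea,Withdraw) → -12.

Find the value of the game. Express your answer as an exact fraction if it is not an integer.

4

Row minima: Land → 4, Sea → -12; maximin = 4.
Column maxima: Reinforce → 9, Withdraw → 4; minimax = 4.
Since maximin = minimax = 4, there is a saddle point and the value is 4.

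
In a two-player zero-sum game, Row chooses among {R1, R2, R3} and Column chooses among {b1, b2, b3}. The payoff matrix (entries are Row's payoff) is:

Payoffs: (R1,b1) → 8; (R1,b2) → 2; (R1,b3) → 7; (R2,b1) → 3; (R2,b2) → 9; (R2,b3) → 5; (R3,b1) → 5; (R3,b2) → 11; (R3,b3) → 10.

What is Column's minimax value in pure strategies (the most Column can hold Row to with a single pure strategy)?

Column maxima: b1 → 8, b2 → 11, b3 → 10.
The smallest of these is 8.

8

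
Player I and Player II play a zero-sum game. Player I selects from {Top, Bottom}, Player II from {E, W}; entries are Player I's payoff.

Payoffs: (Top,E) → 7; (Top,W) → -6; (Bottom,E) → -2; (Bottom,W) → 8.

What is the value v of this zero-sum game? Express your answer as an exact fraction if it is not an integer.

44/23

Row minima: Top → -6, Bottom → -2; maximin = -2.
Column maxima: E → 7, W → 8; minimax = 7.
-2 ≠ 7, so there is no saddle point; optimal play is mixed.
Let Player I play Top with probability p. Expected payoff against E: 7p + (-2)(1−p) = 9p − 2; against W: (-6)p + 8(1−p) = −14p + 8.
Setting these equal: 9p − 2 = −14p + 8 ⇒ 23p = 10 ⇒ p = 10/23, and the value is (9)·(10/23) − 2 = 44/23.
For Player II: with q = P(E), equating Top's and Bottom's payoffs gives 13q − 6 = −10q + 8 ⇒ q = 14/23.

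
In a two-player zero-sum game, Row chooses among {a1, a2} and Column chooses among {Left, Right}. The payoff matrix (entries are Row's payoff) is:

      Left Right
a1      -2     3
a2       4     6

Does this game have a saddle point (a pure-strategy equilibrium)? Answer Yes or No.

Row minima: a1 → -2, a2 → 4; maximin = 4.
Column maxima: Left → 4, Right → 6; minimax = 4.
maximin = minimax = 4, so a saddle point exists.

Yes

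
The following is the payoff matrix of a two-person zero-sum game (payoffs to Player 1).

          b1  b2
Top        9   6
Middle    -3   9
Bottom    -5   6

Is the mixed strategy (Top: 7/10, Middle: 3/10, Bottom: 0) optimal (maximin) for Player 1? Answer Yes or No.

Against b1 this mix gives (7/10)·9 + (3/10)·(-3) = 27/5.
Against b2 this mix gives (7/10)·6 + (3/10)·9 = 69/10.
Player 2 will play b1, holding Player 1 to 27/5. Shifting weight toward the row that does better against b1 would raise this floor (the equalizing mix achieves 33/5 against both b1 and b2), so the proposed strategy is not optimal.

No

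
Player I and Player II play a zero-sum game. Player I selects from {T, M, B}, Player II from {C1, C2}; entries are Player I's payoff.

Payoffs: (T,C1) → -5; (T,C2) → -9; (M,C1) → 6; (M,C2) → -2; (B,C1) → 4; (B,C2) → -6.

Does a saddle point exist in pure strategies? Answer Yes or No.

Yes

Row minima: T → -9, M → -2, B → -6; maximin = -2.
Column maxima: C1 → 6, C2 → -2; minimax = -2.
maximin = minimax = -2, so a saddle point exists.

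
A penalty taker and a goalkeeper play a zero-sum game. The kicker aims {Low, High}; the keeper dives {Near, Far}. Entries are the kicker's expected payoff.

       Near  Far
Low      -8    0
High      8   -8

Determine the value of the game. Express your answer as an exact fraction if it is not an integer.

-8/3

Row minima: Low → -8, High → -8; maximin = -8.
Column maxima: Near → 8, Far → 0; minimax = 0.
-8 ≠ 0, so there is no saddle point; optimal play is mixed.
Let the kicker play Low with probability p. Expected payoff against Near: (-8)p + 8(1−p) = −16p + 8; against Far: 0p + (-8)(1−p) = 8p − 8.
Setting these equal: −16p + 8 = 8p − 8 ⇒ −24p = -16 ⇒ p = 2/3, and the value is (-16)·(2/3) + 8 = -8/3.
For the keeper: with q = P(Near), equating Low's and High's payoffs gives −8q = 16q − 8 ⇒ q = 1/3.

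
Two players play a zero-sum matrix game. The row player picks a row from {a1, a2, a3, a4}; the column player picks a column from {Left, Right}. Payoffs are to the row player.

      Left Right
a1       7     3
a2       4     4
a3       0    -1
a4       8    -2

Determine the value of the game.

Row minima: a1 → 3, a2 → 4, a3 → -1, a4 → -2; maximin = 4.
Column maxima: Left → 8, Right → 4; minimax = 4.
Since maximin = minimax = 4, there is a saddle point and the value is 4.

4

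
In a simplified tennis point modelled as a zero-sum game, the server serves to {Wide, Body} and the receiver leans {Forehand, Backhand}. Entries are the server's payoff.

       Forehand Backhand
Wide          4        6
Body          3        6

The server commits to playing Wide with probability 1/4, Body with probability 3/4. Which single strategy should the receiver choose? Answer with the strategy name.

If the receiver plays Forehand, the server's expected payoff is (1/4)·4 + (3/4)·3 = 13/4.
If the receiver plays Backhand, the server's expected payoff is (1/4)·6 + (3/4)·6 = 6.
The receiver minimizes the server's payoff; the smallest is 13/4, so the best response is Forehand.

Forehand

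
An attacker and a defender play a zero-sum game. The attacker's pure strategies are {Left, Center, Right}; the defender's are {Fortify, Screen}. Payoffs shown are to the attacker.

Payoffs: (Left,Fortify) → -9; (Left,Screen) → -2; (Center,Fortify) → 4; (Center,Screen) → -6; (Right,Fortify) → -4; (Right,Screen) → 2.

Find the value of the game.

Row minima: Left → -9, Center → -6, Right → -4; maximin = -4.
Column maxima: Fortify → 4, Screen → 2; minimax = 2.
-4 ≠ 2, so there is no saddle point; optimal play is mixed.
Left is strictly dominated by Right, so the attacker never plays it.
On the remaining 2×2 (Center, Right vs Fortify, Screen):
Let the attacker play Center with probability p. Expected payoff against Fortify: 4p + (-4)(1−p) = 8p − 4; against Screen: (-6)p + 2(1−p) = −8p + 2.
Setting these equal: 8p − 4 = −8p + 2 ⇒ 16p = 6 ⇒ p = 3/8, and the value is (8)·(3/8) − 4 = -1.
For the defender: with q = P(Fortify), equating Center's and Right's payoffs gives 10q − 6 = −6q + 2 ⇒ q = 1/2.

-1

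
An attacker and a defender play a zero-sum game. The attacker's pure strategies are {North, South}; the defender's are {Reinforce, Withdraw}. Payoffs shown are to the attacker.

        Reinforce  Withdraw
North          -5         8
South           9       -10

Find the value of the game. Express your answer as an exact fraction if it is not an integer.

11/16

Row minima: North → -5, South → -10; maximin = -5.
Column maxima: Reinforce → 9, Withdraw → 8; minimax = 8.
-5 ≠ 8, so there is no saddle point; optimal play is mixed.
Let the attacker play North with probability p. Expected payoff against Reinforce: (-5)p + 9(1−p) = −14p + 9; against Withdraw: 8p + (-10)(1−p) = 18p − 10.
Setting these equal: −14p + 9 = 18p − 10 ⇒ −32p = -19 ⇒ p = 19/32, and the value is (-14)·(19/32) + 9 = 11/16.
For the defender: with q = P(Reinforce), equating North's and South's payoffs gives −13q + 8 = 19q − 10 ⇒ q = 9/16.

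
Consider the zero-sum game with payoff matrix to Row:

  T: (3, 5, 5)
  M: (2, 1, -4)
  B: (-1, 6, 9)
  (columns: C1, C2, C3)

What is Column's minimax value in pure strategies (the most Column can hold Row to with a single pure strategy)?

Column maxima: C1 → 3, C2 → 6, C3 → 9.
The smallest of these is 3.

3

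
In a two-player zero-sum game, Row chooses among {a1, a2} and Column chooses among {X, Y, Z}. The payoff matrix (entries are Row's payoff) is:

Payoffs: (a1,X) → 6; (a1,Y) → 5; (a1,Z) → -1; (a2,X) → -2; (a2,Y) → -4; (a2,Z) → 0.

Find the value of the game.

Row minima: a1 → -1, a2 → -4; maximin = -1.
Column maxima: X → 6, Y → 5, Z → 0; minimax = 0.
-1 ≠ 0, so there is no saddle point; optimal play is mixed.
X is strictly dominated by Y (it gives Row strictly more in every row), so Column never plays it.
On the remaining 2×2 (a1, a2 vs Y, Z):
Let Row play a1 with probability p. Expected payoff against Y: 5p + (-4)(1−p) = 9p − 4; against Z: (-1)p + 0(1−p) = −p.
Setting these equal: 9p − 4 = −p ⇒ 10p = 4 ⇒ p = 2/5, and the value is (9)·(2/5) − 4 = -2/5.
For Column: with q = P(Y), equating a1's and a2's payoffs gives 6q − 1 = −4q ⇒ q = 1/10.

-2/5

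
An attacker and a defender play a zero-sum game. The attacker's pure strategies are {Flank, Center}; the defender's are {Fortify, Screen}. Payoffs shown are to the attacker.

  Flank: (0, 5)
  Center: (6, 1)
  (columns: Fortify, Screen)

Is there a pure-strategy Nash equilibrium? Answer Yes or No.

No

Row minima: Flank → 0, Center → 1; maximin = 1.
Column maxima: Fortify → 6, Screen → 5; minimax = 5.
1 ≠ 5, so no pure-strategy equilibrium exists.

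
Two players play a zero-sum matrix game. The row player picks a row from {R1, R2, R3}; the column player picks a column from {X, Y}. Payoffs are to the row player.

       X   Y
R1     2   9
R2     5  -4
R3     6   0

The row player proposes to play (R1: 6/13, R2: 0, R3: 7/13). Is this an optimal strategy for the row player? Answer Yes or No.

Against X this mix gives (6/13)·2 + (7/13)·6 = 54/13.
Against Y this mix gives (6/13)·9 + (7/13)·0 = 54/13.
All of the column player's active replies (X, Y) yield 54/13, and no column does worse for the row player. The mix makes the column player indifferent and guarantees 54/13, so it is optimal.

Yes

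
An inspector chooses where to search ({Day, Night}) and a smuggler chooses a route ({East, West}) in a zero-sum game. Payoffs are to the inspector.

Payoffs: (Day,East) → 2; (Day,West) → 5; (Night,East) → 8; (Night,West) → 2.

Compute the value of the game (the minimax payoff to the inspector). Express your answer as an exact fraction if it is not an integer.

Row minima: Day → 2, Night → 2; maximin = 2.
Column maxima: East → 8, West → 5; minimax = 5.
2 ≠ 5, so there is no saddle point; optimal play is mixed.
Let the inspector play Day with probability p. Expected payoff against East: 2p + 8(1−p) = −6p + 8; against West: 5p + 2(1−p) = 3p + 2.
Setting these equal: −6p + 8 = 3p + 2 ⇒ −9p = -6 ⇒ p = 2/3, and the value is (-6)·(2/3) + 8 = 4.
For the smuggler: with q = P(East), equating Day's and Night's payoffs gives −3q + 5 = 6q + 2 ⇒ q = 1/3.

4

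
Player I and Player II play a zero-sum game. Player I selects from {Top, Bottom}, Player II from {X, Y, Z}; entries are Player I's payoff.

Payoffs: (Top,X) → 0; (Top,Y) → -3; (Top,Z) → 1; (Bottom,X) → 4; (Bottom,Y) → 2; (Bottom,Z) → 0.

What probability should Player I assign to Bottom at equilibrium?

2/3

Row minima: Top → -3, Bottom → 0; maximin = 0.
Column maxima: X → 4, Y → 2, Z → 1; minimax = 1.
0 ≠ 1, so there is no saddle point; optimal play is mixed.
X is strictly dominated by Y (it gives Player I strictly more in every row), so Player II never plays it.
On the remaining 2×2 (Top, Bottom vs Y, Z):
Let Player I play Top with probability p. Expected payoff against Y: (-3)p + 2(1−p) = −5p + 2; against Z: 1p + 0(1−p) = p.
Setting these equal: −5p + 2 = p ⇒ −6p = -2 ⇒ p = 1/3, and the value is (-5)·(1/3) + 2 = 1/3.
For Player II: with q = P(Y), equating Top's and Bottom's payoffs gives −4q + 1 = 2q ⇒ q = 1/6.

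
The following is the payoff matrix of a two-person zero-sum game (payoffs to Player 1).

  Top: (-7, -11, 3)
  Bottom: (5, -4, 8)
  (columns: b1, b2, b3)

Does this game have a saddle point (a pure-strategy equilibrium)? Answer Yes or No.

Yes

Row minima: Top → -11, Bottom → -4; maximin = -4.
Column maxima: b1 → 5, b2 → -4, b3 → 8; minimax = -4.
maximin = minimax = -4, so a saddle point exists.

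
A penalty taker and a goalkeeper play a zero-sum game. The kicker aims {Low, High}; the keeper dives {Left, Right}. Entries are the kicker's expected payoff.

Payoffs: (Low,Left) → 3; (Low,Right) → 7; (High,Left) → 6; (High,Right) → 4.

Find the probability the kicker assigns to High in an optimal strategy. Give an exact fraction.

Row minima: Low → 3, High → 4; maximin = 4.
Column maxima: Left → 6, Right → 7; minimax = 6.
4 ≠ 6, so there is no saddle point; optimal play is mixed.
Let the kicker play Low with probability p. Expected payoff against Left: 3p + 6(1−p) = −3p + 6; against Right: 7p + 4(1−p) = 3p + 4.
Setting these equal: −3p + 6 = 3p + 4 ⇒ −6p = -2 ⇒ p = 1/3, and the value is (-3)·(1/3) + 6 = 5.
For the keeper: with q = P(Left), equating Low's and High's payoffs gives −4q + 7 = 2q + 4 ⇒ q = 1/2.

2/3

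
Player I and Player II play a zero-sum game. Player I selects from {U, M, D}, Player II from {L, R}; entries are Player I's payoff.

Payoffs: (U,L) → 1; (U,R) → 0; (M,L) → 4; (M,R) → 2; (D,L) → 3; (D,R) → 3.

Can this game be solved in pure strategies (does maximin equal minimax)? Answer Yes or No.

Yes

Row minima: U → 0, M → 2, D → 3; maximin = 3.
Column maxima: L → 4, R → 3; minimax = 3.
maximin = minimax = 3, so a saddle point exists.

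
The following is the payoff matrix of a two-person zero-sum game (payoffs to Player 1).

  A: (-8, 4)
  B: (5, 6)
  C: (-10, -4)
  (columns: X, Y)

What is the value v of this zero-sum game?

Row minima: A → -8, B → 5, C → -10; maximin = 5.
Column maxima: X → 5, Y → 6; minimax = 5.
Since maximin = minimax = 5, there is a saddle point and the value is 5.

5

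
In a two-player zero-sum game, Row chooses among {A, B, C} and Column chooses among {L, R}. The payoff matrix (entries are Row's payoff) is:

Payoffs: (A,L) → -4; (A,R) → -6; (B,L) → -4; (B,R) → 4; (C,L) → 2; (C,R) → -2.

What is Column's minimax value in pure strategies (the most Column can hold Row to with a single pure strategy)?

Column maxima: L → 2, R → 4.
The smallest of these is 2.

2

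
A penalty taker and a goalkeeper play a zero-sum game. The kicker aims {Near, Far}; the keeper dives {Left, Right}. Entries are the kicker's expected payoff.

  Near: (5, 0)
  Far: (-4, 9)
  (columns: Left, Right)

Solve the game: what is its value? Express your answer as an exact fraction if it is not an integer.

Row minima: Near → 0, Far → -4; maximin = 0.
Column maxima: Left → 5, Right → 9; minimax = 5.
0 ≠ 5, so there is no saddle point; optimal play is mixed.
Let the kicker play Near with probability p. Expected payoff against Left: 5p + (-4)(1−p) = 9p − 4; against Right: 0p + 9(1−p) = −9p + 9.
Setting these equal: 9p − 4 = −9p + 9 ⇒ 18p = 13 ⇒ p = 13/18, and the value is (9)·(13/18) − 4 = 5/2.
For the keeper: with q = P(Left), equating Near's and Far's payoffs gives 5q = −13q + 9 ⇒ q = 1/2.

5/2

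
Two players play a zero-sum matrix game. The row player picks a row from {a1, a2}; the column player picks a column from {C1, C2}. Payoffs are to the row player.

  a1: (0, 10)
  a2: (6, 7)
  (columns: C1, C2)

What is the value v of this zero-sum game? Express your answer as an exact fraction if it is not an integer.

Row minima: a1 → 0, a2 → 6; maximin = 6.
Column maxima: C1 → 6, C2 → 10; minimax = 6.
Since maximin = minimax = 6, there is a saddle point and the value is 6.

6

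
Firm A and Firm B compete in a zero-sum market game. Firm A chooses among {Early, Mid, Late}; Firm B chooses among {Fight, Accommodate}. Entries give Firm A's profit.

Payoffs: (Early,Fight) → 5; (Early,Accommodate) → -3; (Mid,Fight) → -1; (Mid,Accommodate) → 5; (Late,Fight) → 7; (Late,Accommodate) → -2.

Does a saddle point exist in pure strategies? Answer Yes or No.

Row minima: Early → -3, Mid → -1, Late → -2; maximin = -1.
Column maxima: Fight → 7, Accommodate → 5; minimax = 5.
-1 ≠ 5, so no pure-strategy equilibrium exists.

No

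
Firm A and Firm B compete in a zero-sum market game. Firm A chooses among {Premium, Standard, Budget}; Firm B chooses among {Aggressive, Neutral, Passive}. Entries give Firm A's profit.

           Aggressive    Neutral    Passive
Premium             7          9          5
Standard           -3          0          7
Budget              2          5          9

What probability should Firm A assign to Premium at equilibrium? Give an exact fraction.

7/9

Row minima: Premium → 5, Standard → -3, Budget → 2; maximin = 5.
Column maxima: Aggressive → 7, Neutral → 9, Passive → 9; minimax = 7.
5 ≠ 7, so there is no saddle point; optimal play is mixed.
Standard is strictly dominated by Budget, so Firm A never plays it.
Neutral is strictly dominated by Aggressive (it gives Firm A strictly more in every row), so Firm B never plays it.
On the remaining 2×2 (Premium, Budget vs Aggressive, Passive):
Let Firm A play Premium with probability p. Expected payoff against Aggressive: 7p + 2(1−p) = 5p + 2; against Passive: 5p + 9(1−p) = −4p + 9.
Setting these equal: 5p + 2 = −4p + 9 ⇒ 9p = 7 ⇒ p = 7/9, and the value is (5)·(7/9) + 2 = 53/9.
For Firm B: with q = P(Aggressive), equating Premium's and Budget's payoffs gives 2q + 5 = −7q + 9 ⇒ q = 4/9.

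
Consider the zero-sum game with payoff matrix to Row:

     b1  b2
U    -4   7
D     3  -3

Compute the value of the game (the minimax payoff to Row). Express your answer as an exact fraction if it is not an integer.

9/17

Row minima: U → -4, D → -3; maximin = -3.
Column maxima: b1 → 3, b2 → 7; minimax = 3.
-3 ≠ 3, so there is no saddle point; optimal play is mixed.
Let Row play U with probability p. Expected payoff against b1: (-4)p + 3(1−p) = −7p + 3; against b2: 7p + (-3)(1−p) = 10p − 3.
Setting these equal: −7p + 3 = 10p − 3 ⇒ −17p = -6 ⇒ p = 6/17, and the value is (-7)·(6/17) + 3 = 9/17.
For Column: with q = P(b1), equating U's and D's payoffs gives −11q + 7 = 6q − 3 ⇒ q = 10/17.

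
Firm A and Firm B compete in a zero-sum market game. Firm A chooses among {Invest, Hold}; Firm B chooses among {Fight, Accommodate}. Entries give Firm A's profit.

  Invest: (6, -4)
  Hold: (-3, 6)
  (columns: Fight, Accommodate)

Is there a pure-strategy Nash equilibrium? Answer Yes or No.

Row minima: Invest → -4, Hold → -3; maximin = -3.
Column maxima: Fight → 6, Accommodate → 6; minimax = 6.
-3 ≠ 6, so no pure-strategy equilibrium exists.

No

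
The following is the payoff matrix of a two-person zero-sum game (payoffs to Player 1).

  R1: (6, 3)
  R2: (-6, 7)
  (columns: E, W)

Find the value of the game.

Row minima: R1 → 3, R2 → -6; maximin = 3.
Column maxima: E → 6, W → 7; minimax = 6.
3 ≠ 6, so there is no saddle point; optimal play is mixed.
Let Player 1 play R1 with probability p. Expected payoff against E: 6p + (-6)(1−p) = 12p − 6; against W: 3p + 7(1−p) = −4p + 7.
Setting these equal: 12p − 6 = −4p + 7 ⇒ 16p = 13 ⇒ p = 13/16, and the value is (12)·(13/16) − 6 = 15/4.
For Player 2: with q = P(E), equating R1's and R2's payoffs gives 3q + 3 = −13q + 7 ⇒ q = 1/4.

15/4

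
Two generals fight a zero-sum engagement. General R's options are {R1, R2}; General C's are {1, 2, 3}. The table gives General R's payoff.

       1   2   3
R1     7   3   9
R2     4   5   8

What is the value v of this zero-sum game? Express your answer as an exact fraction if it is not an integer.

23/5

Row minima: R1 → 3, R2 → 4; maximin = 4.
Column maxima: 1 → 7, 2 → 5, 3 → 9; minimax = 5.
4 ≠ 5, so there is no saddle point; optimal play is mixed.
3 is strictly dominated by 1 (it gives General R strictly more in every row), so General C never plays it.
On the remaining 2×2 (R1, R2 vs 1, 2):
Let General R play R1 with probability p. Expected payoff against 1: 7p + 4(1−p) = 3p + 4; against 2: 3p + 5(1−p) = −2p + 5.
Setting these equal: 3p + 4 = −2p + 5 ⇒ 5p = 1 ⇒ p = 1/5, and the value is (3)·(1/5) + 4 = 23/5.
For General C: with q = P(1), equating R1's and R2's payoffs gives 4q + 3 = −q + 5 ⇒ q = 2/5.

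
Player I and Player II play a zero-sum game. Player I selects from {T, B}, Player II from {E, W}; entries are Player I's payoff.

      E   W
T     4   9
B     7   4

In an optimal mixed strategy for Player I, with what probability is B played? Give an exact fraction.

5/8

Row minima: T → 4, B → 4; maximin = 4.
Column maxima: E → 7, W → 9; minimax = 7.
4 ≠ 7, so there is no saddle point; optimal play is mixed.
Let Player I play T with probability p. Expected payoff against E: 4p + 7(1−p) = −3p + 7; against W: 9p + 4(1−p) = 5p + 4.
Setting these equal: −3p + 7 = 5p + 4 ⇒ −8p = -3 ⇒ p = 3/8, and the value is (-3)·(3/8) + 7 = 47/8.
For Player II: with q = P(E), equating T's and B's payoffs gives −5q + 9 = 3q + 4 ⇒ q = 5/8.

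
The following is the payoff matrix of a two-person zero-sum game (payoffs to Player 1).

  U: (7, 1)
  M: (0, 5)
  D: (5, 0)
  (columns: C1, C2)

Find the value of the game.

Row minima: U → 1, M → 0, D → 0; maximin = 1.
Column maxima: C1 → 7, C2 → 5; minimax = 5.
1 ≠ 5, so there is no saddle point; optimal play is mixed.
D is strictly dominated by U, so Player 1 never plays it.
On the remaining 2×2 (U, M vs C1, C2):
Let Player 1 play U with probability p. Expected payoff against C1: 7p + 0(1−p) = 7p; against C2: 1p + 5(1−p) = −4p + 5.
Setting these equal: 7p = −4p + 5 ⇒ 11p = 5 ⇒ p = 5/11, and the value is (7)·(5/11) = 35/11.
For Player 2: with q = P(C1), equating U's and M's payoffs gives 6q + 1 = −5q + 5 ⇒ q = 4/11.

35/11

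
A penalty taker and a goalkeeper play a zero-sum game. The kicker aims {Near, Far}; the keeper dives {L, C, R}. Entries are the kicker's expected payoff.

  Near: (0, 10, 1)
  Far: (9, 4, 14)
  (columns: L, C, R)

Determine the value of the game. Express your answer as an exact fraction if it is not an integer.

Row minima: Near → 0, Far → 4; maximin = 4.
Column maxima: L → 9, C → 10, R → 14; minimax = 9.
4 ≠ 9, so there is no saddle point; optimal play is mixed.
R is strictly dominated by L (it gives the kicker strictly more in every row), so the keeper never plays it.
On the remaining 2×2 (Near, Far vs L, C):
Let the kicker play Near with probability p. Expected payoff against L: 0p + 9(1−p) = −9p + 9; against C: 10p + 4(1−p) = 6p + 4.
Setting these equal: −9p + 9 = 6p + 4 ⇒ −15p = -5 ⇒ p = 1/3, and the value is (-9)·(1/3) + 9 = 6.
For the keeper: with q = P(L), equating Near's and Far's payoffs gives −10q + 10 = 5q + 4 ⇒ q = 2/5.

6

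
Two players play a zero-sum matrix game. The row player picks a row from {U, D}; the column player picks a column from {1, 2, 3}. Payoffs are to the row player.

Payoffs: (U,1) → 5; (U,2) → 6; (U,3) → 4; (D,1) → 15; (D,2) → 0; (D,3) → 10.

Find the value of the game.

Row minima: U → 4, D → 0; maximin = 4.
Column maxima: 1 → 15, 2 → 6, 3 → 10; minimax = 6.
4 ≠ 6, so there is no saddle point; optimal play is mixed.
1 is strictly dominated by 3 (it gives the row player strictly more in every row), so the column player never plays it.
On the remaining 2×2 (U, D vs 2, 3):
Let the row player play U with probability p. Expected payoff against 2: 6p + 0(1−p) = 6p; against 3: 4p + 10(1−p) = −6p + 10.
Setting these equal: 6p = −6p + 10 ⇒ 12p = 10 ⇒ p = 5/6, and the value is (6)·(5/6) = 5.
For the column player: with q = P(2), equating U's and D's payoffs gives 2q + 4 = −10q + 10 ⇒ q = 1/2.

5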